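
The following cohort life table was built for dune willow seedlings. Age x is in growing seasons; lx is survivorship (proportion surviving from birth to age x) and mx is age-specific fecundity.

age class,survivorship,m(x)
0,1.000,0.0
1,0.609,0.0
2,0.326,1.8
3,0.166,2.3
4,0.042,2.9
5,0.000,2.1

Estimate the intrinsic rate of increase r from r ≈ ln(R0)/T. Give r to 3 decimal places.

0.034

R0 = Σ lx·mx = 0 + 0 + 0.5868 + 0.3818 + 0.1218 + 0 = 1.0904
Σ x·lx·mx = 2.8062; T = 2.8062/1.0904 = 2.57355…
r ≈ ln(R0)/T = ln(1.0904)/2.57355… = 0.03363… → 0.034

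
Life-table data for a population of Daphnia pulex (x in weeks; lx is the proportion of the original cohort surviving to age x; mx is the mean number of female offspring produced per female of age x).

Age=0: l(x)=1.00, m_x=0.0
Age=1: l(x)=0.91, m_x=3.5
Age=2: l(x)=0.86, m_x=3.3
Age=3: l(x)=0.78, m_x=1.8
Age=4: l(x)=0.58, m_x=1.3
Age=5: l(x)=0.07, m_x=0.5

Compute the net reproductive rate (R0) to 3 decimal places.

lx·mx by age: 0, 3.185, 2.838, 1.404, 0.754, 0.035
R0 = Σ lx·mx = 8.216 → 8.216

8.216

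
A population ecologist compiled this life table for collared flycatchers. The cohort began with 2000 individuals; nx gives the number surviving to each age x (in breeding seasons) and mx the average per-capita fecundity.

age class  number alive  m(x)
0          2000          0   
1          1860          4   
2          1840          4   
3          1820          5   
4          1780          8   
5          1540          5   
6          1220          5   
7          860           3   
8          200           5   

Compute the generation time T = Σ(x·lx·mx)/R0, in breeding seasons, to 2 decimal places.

lx = nx/n0 = nx/2000: 1, 0.93, 0.92, 0.91, 0.89, 0.77, 0.61, 0.43, 0.1
lx·mx: 0, 3.72, 3.68, 4.55, 7.12, 3.85, 3.05, 1.29, 0.5 → R0 = 27.76
x·lx·mx: 0, 3.72, 7.36, 13.65, 28.48, 19.25, 18.3, 9.03, 4 → Σ = 103.79
T = 103.79 / 27.76 = 3.738833… → 3.74

3.74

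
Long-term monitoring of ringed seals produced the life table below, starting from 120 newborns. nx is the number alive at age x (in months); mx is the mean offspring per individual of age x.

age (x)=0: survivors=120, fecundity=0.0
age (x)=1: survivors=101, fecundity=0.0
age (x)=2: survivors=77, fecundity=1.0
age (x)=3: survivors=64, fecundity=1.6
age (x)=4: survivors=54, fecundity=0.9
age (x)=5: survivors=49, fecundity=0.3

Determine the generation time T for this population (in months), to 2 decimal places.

lx = nx/n0 = nx/120: 1, 0.84167…, 0.64167…, 0.53333…, 0.45, 0.40833…
lx·mx: 0, 0, 0.641667…, 0.853333…, 0.405, 0.1225… → R0 = 2.0225…
x·lx·mx: 0, 0, 1.283333…, 2.56…, 1.62, 0.6125… → Σ = 6.075833…
T = 6.075833… / 2.0225… = 3.00412… → 3.00

3.00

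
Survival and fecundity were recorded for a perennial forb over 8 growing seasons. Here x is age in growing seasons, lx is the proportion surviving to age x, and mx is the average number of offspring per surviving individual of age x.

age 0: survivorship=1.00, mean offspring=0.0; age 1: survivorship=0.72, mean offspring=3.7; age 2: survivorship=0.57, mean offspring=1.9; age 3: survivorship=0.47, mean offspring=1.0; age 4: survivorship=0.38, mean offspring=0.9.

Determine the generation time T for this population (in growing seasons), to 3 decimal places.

1.669

lx·mx: 0, 2.664, 1.083, 0.47, 0.342 → R0 = 4.559
x·lx·mx: 0, 2.664, 2.166, 1.41, 1.368 → Σ = 7.608
T = 7.608 / 4.559 = 1.668787… → 1.669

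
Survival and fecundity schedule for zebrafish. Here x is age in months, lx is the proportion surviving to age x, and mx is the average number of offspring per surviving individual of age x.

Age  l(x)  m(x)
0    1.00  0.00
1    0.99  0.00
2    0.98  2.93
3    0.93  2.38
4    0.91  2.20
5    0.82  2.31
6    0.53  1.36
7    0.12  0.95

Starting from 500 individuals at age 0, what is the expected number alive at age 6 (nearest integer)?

265

Expected survivors = N0 · l_6 = 500 × 0.53 = 265 → 265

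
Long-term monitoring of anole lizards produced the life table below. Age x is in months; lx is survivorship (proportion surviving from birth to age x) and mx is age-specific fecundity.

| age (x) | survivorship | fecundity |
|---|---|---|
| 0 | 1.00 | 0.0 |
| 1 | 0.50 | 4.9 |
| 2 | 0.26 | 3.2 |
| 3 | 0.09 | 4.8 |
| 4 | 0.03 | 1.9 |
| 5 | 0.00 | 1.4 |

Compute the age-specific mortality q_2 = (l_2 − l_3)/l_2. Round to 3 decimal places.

q_2 = (l_2 − l_3) / l_2 = (0.26 − 0.09) / 0.26
     = 0.17 / 0.26 = 0.653846… → 0.654

0.654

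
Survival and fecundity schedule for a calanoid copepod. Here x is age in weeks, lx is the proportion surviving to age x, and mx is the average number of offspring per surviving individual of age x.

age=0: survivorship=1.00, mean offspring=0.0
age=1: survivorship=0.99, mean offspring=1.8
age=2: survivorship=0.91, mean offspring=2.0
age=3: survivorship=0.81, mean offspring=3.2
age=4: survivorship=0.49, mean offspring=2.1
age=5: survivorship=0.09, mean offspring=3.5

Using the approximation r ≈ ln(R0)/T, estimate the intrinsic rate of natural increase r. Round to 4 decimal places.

0.8061

R0 = Σ lx·mx = 0 + 1.782 + 1.82 + 2.592 + 1.029 + 0.315 = 7.538
Σ x·lx·mx = 18.889; T = 18.889/7.538 = 2.50584…
r ≈ ln(R0)/T = ln(7.538)/2.50584… = 0.806101… → 0.8061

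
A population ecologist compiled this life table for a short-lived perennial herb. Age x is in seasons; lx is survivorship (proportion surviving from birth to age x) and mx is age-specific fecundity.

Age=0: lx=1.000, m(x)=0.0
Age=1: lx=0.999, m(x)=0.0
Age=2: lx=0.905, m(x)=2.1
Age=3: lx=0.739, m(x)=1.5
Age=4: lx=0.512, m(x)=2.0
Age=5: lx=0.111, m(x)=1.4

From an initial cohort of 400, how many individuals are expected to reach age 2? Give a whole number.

362

Expected survivors = N0 · l_2 = 400 × 0.905 = 362 → 362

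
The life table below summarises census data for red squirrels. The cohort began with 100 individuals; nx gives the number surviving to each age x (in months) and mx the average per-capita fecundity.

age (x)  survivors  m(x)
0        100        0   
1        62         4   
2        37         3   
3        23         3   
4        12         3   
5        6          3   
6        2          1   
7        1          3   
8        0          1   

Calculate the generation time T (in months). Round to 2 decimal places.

lx = nx/n0 = nx/100: 1, 0.62, 0.37, 0.23, 0.12, 0.06, 0.02, 0.01, 0
lx·mx: 0, 2.48, 1.11, 0.69, 0.36, 0.18, 0.02, 0.03, 0 → R0 = 4.87
x·lx·mx: 0, 2.48, 2.22, 2.07, 1.44, 0.9, 0.12, 0.21, 0 → Σ = 9.44
T = 9.44 / 4.87 = 1.938398… → 1.94

1.94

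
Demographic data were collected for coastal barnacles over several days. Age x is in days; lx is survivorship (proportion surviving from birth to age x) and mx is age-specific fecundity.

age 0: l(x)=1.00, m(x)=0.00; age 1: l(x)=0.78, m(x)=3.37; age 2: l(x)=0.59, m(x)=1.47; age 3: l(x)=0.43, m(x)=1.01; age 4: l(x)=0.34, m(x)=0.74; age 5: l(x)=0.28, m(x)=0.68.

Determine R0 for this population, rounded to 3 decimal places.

4.372

lx·mx by age: 0, 2.6286, 0.8673, 0.4343, 0.2516, 0.1904
R0 = Σ lx·mx = 4.3722 → 4.372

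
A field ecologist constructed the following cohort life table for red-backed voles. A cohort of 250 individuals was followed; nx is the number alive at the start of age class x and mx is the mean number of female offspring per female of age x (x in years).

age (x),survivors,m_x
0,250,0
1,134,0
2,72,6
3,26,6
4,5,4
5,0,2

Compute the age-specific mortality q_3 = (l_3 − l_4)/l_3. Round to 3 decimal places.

lx = nx/n0 = nx/250: 1, 0.536, 0.288, 0.104, 0.02, 0
q_3 = (l_3 − l_4) / l_3 = (0.104 − 0.02) / 0.104
     = 0.084 / 0.104 = 0.807692… → 0.808

0.808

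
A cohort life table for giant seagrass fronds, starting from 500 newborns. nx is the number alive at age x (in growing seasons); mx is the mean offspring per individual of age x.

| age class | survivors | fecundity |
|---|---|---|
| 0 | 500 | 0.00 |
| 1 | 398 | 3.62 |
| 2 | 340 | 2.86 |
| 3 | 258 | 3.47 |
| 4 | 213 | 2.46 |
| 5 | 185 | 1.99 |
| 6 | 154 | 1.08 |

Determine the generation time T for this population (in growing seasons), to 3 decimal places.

2.520

lx = nx/n0 = nx/500: 1, 0.796, 0.68, 0.516, 0.426, 0.37, 0.308
lx·mx: 0, 2.88152, 1.9448, 1.79052, 1.04796, 0.7363, 0.33264 → R0 = 8.73374
x·lx·mx: 0, 2.88152, 3.8896, 5.37156, 4.19184, 3.6815, 1.99584 → Σ = 22.01186
T = 22.01186 / 8.73374 = 2.520325… → 2.520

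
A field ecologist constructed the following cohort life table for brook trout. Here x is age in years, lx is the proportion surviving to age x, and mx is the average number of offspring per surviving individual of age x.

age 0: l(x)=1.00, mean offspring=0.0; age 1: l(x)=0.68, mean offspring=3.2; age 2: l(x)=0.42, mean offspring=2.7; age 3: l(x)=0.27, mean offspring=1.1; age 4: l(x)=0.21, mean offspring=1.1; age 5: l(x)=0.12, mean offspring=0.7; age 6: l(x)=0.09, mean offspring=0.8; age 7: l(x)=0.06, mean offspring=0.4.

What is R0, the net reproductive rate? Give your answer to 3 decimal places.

4.018

lx·mx by age: 0, 2.176, 1.134, 0.297, 0.231, 0.084, 0.072, 0.024
R0 = Σ lx·mx = 4.018 → 4.018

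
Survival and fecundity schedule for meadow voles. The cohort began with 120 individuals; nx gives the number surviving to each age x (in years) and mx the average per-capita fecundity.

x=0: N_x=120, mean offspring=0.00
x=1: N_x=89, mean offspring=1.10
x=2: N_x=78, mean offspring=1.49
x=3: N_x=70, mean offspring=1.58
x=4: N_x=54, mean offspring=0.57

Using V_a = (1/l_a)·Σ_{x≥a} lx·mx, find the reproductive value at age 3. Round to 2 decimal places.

lx = nx/n0 = nx/120: 1, 0.74167…, 0.65, 0.58333…, 0.45
lx·mx for x ≥ 3: 0.921667…, 0.2565 → sum = 1.178167…
V_3 = 1.178167… / l_3 = 1.178167… / 0.583333… = 2.019714… → 2.02

2.02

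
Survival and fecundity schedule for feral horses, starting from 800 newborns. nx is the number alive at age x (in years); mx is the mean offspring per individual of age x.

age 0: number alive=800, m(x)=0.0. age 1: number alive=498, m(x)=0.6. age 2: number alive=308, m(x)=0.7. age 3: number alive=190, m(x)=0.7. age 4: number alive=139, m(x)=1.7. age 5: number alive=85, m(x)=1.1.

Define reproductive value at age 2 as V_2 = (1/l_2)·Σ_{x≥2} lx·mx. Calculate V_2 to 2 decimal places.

2.20

lx = nx/n0 = nx/800: 1, 0.6225, 0.385, 0.2375, 0.17375, 0.10625
lx·mx for x ≥ 2: 0.2695, 0.16625, 0.295375, 0.116875 → sum = 0.848
V_2 = 0.848 / l_2 = 0.848 / 0.385 = 2.202597… → 2.20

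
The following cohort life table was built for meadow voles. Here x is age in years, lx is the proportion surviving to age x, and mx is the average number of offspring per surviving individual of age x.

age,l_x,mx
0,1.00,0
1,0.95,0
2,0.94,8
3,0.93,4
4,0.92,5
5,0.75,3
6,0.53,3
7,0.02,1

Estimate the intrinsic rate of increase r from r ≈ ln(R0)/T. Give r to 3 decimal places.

R0 = Σ lx·mx = 0 + 0 + 7.52 + 3.72 + 4.6 + 2.25 + 1.59 + 0.02 = 19.7
Σ x·lx·mx = 65.53; T = 65.53/19.7 = 3.3264…
r ≈ ln(R0)/T = ln(19.7)/3.3264… = 0.89605… → 0.896

0.896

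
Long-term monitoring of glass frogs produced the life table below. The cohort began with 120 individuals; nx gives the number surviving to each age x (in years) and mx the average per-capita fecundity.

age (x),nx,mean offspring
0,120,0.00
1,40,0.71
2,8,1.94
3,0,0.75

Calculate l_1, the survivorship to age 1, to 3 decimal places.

0.333

l_1 = n_1/n_0 = 40/120 = 0.333333… → 0.333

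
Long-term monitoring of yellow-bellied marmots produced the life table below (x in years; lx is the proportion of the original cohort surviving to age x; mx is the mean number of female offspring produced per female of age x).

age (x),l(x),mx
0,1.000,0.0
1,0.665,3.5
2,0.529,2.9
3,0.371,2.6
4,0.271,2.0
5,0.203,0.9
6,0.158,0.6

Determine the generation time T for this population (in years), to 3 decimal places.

lx·mx: 0, 2.3275, 1.5341, 0.9646, 0.542, 0.1827, 0.0948 → R0 = 5.6457
x·lx·mx: 0, 2.3275, 3.0682, 2.8938, 2.168, 0.9135, 0.5688 → Σ = 11.9398
T = 11.9398 / 5.6457 = 2.114848… → 2.115

2.115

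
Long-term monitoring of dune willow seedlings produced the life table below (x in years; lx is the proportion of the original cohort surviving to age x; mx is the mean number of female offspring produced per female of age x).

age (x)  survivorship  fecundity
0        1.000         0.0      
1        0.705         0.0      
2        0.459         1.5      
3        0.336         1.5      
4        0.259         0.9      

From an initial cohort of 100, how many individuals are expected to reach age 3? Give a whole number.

Expected survivors = N0 · l_3 = 100 × 0.336 = 33.6 → 34

34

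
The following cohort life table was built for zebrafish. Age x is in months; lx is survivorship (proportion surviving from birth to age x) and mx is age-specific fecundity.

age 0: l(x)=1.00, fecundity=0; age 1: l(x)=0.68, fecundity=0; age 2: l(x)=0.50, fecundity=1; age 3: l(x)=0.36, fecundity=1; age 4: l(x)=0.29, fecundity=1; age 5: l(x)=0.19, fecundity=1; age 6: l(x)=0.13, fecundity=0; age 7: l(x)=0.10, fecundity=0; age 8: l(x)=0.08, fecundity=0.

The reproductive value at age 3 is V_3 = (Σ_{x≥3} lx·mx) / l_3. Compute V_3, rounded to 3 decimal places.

lx·mx for x ≥ 3: 0.36, 0.29, 0.19, 0, 0, 0 → sum = 0.84
V_3 = 0.84 / l_3 = 0.84 / 0.36 = 2.333333… → 2.333

2.333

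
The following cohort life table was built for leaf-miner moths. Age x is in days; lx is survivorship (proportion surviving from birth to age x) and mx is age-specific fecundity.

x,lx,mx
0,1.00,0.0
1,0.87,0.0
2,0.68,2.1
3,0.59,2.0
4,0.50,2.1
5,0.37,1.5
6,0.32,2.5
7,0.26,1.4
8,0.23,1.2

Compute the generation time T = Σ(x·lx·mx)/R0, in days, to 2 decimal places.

4.06

lx·mx: 0, 0, 1.428, 1.18, 1.05, 0.555, 0.8, 0.364, 0.276 → R0 = 5.653
x·lx·mx: 0, 0, 2.856, 3.54, 4.2, 2.775, 4.8, 2.548, 2.208 → Σ = 22.927
T = 22.927 / 5.653 = 4.055723… → 4.06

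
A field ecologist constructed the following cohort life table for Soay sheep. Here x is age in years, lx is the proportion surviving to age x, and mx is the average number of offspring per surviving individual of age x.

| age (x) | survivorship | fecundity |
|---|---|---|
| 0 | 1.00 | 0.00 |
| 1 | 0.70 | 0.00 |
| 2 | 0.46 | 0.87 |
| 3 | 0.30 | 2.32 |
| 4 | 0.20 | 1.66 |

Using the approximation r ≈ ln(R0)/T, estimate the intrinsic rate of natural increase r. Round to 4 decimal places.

R0 = Σ lx·mx = 0 + 0 + 0.4002 + 0.696 + 0.332 = 1.4282
Σ x·lx·mx = 4.2164; T = 4.2164/1.4282 = 2.95225…
r ≈ ln(R0)/T = ln(1.4282)/2.95225… = 0.120727… → 0.1207

0.1207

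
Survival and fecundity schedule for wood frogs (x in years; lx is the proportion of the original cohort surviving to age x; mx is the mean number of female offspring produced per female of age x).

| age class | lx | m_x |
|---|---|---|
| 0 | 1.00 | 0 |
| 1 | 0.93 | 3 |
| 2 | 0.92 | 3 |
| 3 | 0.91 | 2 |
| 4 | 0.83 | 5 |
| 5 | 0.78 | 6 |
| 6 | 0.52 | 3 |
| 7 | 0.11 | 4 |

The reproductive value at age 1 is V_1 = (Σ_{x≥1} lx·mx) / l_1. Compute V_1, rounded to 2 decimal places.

19.57

lx·mx for x ≥ 1: 2.79, 2.76, 1.82, 4.15, 4.68, 1.56, 0.44 → sum = 18.2
V_1 = 18.2 / l_1 = 18.2 / 0.93 = 19.569892… → 19.57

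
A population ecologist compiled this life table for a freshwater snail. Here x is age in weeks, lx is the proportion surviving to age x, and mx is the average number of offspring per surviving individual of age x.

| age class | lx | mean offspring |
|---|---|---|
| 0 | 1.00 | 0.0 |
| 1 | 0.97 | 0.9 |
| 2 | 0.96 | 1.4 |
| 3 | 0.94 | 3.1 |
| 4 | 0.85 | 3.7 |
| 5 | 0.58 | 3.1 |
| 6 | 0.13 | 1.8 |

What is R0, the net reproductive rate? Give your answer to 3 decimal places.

10.308

lx·mx by age: 0, 0.873, 1.344, 2.914, 3.145, 1.798, 0.234
R0 = Σ lx·mx = 10.308 → 10.308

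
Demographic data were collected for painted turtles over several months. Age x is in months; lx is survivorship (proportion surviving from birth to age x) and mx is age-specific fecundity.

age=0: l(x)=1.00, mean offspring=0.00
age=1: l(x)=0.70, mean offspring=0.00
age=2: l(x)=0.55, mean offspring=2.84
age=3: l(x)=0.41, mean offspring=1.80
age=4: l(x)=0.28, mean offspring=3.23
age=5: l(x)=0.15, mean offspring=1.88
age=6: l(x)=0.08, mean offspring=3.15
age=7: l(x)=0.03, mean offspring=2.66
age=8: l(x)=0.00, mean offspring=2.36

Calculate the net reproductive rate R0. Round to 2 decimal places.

3.82

lx·mx by age: 0, 0, 1.562, 0.738, 0.9044, 0.282, 0.252, 0.0798, 0
R0 = Σ lx·mx = 3.8182 → 3.82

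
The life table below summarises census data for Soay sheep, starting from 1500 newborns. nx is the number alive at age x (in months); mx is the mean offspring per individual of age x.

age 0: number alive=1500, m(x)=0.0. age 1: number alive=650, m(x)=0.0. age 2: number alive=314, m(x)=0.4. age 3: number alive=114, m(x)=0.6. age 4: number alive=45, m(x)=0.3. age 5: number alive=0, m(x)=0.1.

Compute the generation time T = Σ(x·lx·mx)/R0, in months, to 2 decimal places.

lx = nx/n0 = nx/1500: 1, 0.43333…, 0.20933…, 0.076, 0.03, 0
lx·mx: 0, 0, 0.083733…, 0.0456, 0.009, 0 → R0 = 0.138333…
x·lx·mx: 0, 0, 0.167467…, 0.1368, 0.036, 0 → Σ = 0.340267…
T = 0.340267… / 0.138333… = 2.459759… → 2.46

2.46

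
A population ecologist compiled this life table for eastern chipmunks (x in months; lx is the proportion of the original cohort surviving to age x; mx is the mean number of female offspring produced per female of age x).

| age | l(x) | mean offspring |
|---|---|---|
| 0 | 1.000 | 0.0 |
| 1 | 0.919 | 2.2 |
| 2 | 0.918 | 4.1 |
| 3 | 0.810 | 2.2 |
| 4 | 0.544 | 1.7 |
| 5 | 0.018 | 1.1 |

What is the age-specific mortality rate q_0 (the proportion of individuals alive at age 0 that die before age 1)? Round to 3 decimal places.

0.081

q_0 = (l_0 − l_1) / l_0 = (1 − 0.919) / 1
     = 0.081 / 1 = 0.081 → 0.081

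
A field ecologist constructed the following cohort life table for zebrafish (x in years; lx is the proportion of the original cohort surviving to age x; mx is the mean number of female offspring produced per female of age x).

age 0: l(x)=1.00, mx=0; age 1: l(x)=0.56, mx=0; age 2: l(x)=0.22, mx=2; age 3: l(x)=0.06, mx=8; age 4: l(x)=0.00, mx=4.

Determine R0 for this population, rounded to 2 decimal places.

0.92

lx·mx by age: 0, 0, 0.44, 0.48, 0
R0 = Σ lx·mx = 0.92 → 0.92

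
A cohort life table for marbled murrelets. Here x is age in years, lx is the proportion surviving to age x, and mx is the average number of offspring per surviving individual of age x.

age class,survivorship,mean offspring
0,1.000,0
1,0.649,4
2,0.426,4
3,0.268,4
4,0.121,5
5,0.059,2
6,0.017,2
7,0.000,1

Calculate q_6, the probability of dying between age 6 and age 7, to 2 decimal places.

1.00

q_6 = (l_6 − l_7) / l_6 = (0.017 − 0) / 0.017
     = 0.017 / 0.017 = 1 → 1.00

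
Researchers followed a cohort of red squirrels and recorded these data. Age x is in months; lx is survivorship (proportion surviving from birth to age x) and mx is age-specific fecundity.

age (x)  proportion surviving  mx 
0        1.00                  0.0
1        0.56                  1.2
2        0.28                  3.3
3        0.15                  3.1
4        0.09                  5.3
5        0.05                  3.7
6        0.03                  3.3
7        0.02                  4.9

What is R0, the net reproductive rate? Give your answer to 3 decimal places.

lx·mx by age: 0, 0.672, 0.924, 0.465, 0.477, 0.185, 0.099, 0.098
R0 = Σ lx·mx = 2.92 → 2.920

2.920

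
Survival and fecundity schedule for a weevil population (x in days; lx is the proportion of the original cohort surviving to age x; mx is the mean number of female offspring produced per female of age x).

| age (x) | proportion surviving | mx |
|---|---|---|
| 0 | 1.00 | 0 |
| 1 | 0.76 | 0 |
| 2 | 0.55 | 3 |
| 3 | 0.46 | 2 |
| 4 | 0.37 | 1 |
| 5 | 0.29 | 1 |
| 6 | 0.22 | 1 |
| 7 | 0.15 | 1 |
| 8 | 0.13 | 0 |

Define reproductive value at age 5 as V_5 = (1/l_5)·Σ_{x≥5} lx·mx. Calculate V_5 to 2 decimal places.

2.28

lx·mx for x ≥ 5: 0.29, 0.22, 0.15, 0 → sum = 0.66
V_5 = 0.66 / l_5 = 0.66 / 0.29 = 2.275862… → 2.28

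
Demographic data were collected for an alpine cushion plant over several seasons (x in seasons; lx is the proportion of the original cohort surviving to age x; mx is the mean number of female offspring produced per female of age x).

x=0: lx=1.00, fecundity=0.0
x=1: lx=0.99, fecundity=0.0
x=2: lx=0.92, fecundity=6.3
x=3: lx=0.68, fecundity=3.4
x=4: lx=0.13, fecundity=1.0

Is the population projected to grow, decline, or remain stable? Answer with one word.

R0 = Σ lx·mx = 0 + 0 + 5.796 + 2.312 + 0.13 = 8.238
R0 > 1, so the population is growing.

growing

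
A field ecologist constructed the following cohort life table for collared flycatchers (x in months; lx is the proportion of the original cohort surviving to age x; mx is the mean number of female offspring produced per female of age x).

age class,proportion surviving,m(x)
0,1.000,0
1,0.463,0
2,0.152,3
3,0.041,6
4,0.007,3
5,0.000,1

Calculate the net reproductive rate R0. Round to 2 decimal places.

lx·mx by age: 0, 0, 0.456, 0.246, 0.021, 0
R0 = Σ lx·mx = 0.723 → 0.72

0.72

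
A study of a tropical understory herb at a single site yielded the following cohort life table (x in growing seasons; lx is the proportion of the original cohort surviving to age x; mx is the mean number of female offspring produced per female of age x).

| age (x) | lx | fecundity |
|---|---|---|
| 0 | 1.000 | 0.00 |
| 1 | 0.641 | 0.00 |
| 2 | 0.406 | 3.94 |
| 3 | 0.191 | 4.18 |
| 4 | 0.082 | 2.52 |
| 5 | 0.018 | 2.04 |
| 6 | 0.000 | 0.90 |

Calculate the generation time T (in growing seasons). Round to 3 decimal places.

lx·mx: 0, 0, 1.59964, 0.79838, 0.20664, 0.03672, 0 → R0 = 2.64138
x·lx·mx: 0, 0, 3.19928, 2.39514, 0.82656, 0.1836, 0 → Σ = 6.60458
T = 6.60458 / 2.64138 = 2.500428… → 2.500

2.500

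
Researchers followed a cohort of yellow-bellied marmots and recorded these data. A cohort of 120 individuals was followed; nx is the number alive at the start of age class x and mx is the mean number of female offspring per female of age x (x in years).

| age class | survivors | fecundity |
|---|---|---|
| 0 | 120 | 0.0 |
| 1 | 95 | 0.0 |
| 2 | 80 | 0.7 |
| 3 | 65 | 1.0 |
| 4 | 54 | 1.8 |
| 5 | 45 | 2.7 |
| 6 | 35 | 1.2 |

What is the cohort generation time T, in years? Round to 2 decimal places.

lx = nx/n0 = nx/120: 1, 0.79167…, 0.66667…, 0.54167…, 0.45, 0.375, 0.29167…
lx·mx: 0, 0, 0.466667…, 0.541667…, 0.81, 1.0125, 0.35… → R0 = 3.180833…
x·lx·mx: 0, 0, 0.933333…, 1.625…, 3.24, 5.0625, 2.1… → Σ = 12.960833…
T = 12.960833… / 3.180833… = 4.074666… → 4.07

4.07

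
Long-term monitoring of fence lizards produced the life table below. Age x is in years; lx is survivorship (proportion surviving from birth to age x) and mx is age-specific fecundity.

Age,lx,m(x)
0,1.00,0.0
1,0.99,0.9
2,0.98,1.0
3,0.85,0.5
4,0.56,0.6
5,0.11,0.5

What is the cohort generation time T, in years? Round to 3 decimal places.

2.138

lx·mx: 0, 0.891, 0.98, 0.425, 0.336, 0.055 → R0 = 2.687
x·lx·mx: 0, 0.891, 1.96, 1.275, 1.344, 0.275 → Σ = 5.745
T = 5.745 / 2.687 = 2.138072… → 2.138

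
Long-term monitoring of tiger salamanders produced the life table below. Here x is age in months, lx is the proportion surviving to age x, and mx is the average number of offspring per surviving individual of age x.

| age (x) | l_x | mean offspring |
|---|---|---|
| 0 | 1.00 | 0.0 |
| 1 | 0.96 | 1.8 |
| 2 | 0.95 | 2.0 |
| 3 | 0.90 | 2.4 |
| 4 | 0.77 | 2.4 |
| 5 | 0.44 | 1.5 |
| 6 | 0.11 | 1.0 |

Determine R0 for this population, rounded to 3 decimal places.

lx·mx by age: 0, 1.728, 1.9, 2.16, 1.848, 0.66, 0.11
R0 = Σ lx·mx = 8.406 → 8.406

8.406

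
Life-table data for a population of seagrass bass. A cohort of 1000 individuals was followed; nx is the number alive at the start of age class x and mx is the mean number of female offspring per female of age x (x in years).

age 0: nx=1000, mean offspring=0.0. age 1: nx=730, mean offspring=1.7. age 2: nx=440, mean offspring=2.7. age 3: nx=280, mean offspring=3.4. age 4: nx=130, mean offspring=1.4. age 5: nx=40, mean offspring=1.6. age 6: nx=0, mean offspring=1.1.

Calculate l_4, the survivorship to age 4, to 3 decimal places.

l_4 = n_4/n_0 = 130/1000 = 0.13 → 0.130

0.130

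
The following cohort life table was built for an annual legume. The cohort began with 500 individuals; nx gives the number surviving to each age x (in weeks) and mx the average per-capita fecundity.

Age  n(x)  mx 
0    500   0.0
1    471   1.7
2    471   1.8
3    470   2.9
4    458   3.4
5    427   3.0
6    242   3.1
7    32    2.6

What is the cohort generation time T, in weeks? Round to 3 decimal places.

3.636

lx = nx/n0 = nx/500: 1, 0.942, 0.942, 0.94, 0.916, 0.854, 0.484, 0.064
lx·mx: 0, 1.6014, 1.6956, 2.726, 3.1144, 2.562, 1.5004, 0.1664 → R0 = 13.3662
x·lx·mx: 0, 1.6014, 3.3912, 8.178, 12.4576, 12.81, 9.0024, 1.1648 → Σ = 48.6054
T = 48.6054 / 13.3662 = 3.636441… → 3.636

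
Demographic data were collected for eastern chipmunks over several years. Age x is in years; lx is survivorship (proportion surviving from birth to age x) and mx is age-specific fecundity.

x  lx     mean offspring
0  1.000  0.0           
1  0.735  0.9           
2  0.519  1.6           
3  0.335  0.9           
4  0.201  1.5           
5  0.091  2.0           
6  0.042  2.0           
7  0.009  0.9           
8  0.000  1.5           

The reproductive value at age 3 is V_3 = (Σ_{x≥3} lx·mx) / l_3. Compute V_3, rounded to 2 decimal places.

2.62

lx·mx for x ≥ 3: 0.3015, 0.3015, 0.182, 0.084, 0.0081, 0 → sum = 0.8771
V_3 = 0.8771 / l_3 = 0.8771 / 0.335 = 2.618209… → 2.62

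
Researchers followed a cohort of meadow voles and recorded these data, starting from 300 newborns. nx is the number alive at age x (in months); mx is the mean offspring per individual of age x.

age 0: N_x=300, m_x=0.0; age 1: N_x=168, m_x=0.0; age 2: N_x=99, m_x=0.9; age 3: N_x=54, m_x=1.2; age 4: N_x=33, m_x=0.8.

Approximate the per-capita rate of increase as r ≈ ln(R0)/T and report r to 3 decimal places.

-0.192

lx = nx/n0 = nx/300: 1, 0.56, 0.33, 0.18, 0.11
R0 = Σ lx·mx = 0 + 0 + 0.297 + 0.216 + 0.088 = 0.601
Σ x·lx·mx = 1.594; T = 1.594/0.601 = 2.65225…
r ≈ ln(R0)/T = ln(0.601)/2.65225… = -0.19197… → -0.192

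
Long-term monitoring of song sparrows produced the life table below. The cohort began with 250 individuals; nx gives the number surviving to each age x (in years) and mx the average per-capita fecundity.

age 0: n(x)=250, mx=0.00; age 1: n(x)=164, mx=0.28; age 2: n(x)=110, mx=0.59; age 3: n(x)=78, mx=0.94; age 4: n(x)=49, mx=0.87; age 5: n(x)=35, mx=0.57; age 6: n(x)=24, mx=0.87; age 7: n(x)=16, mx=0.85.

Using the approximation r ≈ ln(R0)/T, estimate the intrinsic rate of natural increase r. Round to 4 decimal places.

0.0373

lx = nx/n0 = nx/250: 1, 0.656, 0.44, 0.312, 0.196, 0.14, 0.096, 0.064
R0 = Σ lx·mx = 0 + 0.18368 + 0.2596 + 0.29328 + 0.17052 + 0.0798 + 0.08352 + 0.0544 = 1.1248
Σ x·lx·mx = 3.54572; T = 3.54572/1.1248 = 3.15231…
r ≈ ln(R0)/T = ln(1.1248)/3.15231… = 0.037308… → 0.0373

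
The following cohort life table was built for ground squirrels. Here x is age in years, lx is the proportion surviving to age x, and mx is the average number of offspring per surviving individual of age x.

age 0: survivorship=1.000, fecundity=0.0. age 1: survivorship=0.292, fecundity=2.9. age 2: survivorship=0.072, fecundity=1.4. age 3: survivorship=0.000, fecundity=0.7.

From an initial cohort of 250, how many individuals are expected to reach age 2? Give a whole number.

Expected survivors = N0 · l_2 = 250 × 0.072 = 18 → 18

18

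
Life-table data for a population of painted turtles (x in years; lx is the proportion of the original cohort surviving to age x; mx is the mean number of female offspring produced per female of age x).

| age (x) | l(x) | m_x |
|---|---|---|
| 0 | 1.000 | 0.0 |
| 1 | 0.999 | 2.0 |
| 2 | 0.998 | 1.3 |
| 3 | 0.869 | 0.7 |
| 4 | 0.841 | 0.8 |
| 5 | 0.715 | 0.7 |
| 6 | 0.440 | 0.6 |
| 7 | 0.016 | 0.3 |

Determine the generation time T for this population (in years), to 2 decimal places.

lx·mx: 0, 1.998, 1.2974, 0.6083, 0.6728, 0.5005, 0.264, 0.0048 → R0 = 5.3458
x·lx·mx: 0, 1.998, 2.5948, 1.8249, 2.6912, 2.5025, 1.584, 0.0336 → Σ = 13.229
T = 13.229 / 5.3458 = 2.474653… → 2.47

2.47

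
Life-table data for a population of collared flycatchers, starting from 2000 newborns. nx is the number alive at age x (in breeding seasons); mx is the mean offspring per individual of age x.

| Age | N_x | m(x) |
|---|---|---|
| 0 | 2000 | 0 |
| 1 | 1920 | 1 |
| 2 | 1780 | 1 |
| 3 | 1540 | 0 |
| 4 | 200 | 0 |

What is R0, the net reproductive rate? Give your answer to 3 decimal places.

lx = nx/n0 = nx/2000: 1, 0.96, 0.89, 0.77, 0.1
lx·mx by age: 0, 0.96, 0.89, 0, 0
R0 = Σ lx·mx = 1.85 → 1.850

1.850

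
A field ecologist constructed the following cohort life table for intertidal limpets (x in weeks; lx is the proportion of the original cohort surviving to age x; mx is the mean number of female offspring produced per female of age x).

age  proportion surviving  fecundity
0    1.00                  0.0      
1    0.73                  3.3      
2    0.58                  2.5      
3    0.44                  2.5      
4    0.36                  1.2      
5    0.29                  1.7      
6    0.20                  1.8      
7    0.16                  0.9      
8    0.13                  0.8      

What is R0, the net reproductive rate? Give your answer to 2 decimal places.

lx·mx by age: 0, 2.409, 1.45, 1.1, 0.432, 0.493, 0.36, 0.144, 0.104
R0 = Σ lx·mx = 6.492 → 6.49

6.49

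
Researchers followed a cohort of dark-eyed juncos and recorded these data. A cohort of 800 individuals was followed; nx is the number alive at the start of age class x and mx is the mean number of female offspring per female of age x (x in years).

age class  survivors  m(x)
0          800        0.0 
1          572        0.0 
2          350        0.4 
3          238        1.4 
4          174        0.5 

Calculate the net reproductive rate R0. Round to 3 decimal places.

lx = nx/n0 = nx/800: 1, 0.715, 0.4375, 0.2975, 0.2175
lx·mx by age: 0, 0, 0.175, 0.4165, 0.10875
R0 = Σ lx·mx = 0.70025 → 0.700

0.700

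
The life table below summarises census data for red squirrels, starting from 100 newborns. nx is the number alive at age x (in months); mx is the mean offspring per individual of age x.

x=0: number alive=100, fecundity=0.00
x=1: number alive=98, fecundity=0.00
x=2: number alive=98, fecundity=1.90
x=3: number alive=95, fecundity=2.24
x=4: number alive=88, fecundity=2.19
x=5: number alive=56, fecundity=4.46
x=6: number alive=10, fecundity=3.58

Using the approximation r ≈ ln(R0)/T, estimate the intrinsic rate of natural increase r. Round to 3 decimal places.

lx = nx/n0 = nx/100: 1, 0.98, 0.98, 0.95, 0.88, 0.56, 0.1
R0 = Σ lx·mx = 0 + 0 + 1.862 + 2.128 + 1.9272 + 2.4976 + 0.358 = 8.7728
Σ x·lx·mx = 32.4528; T = 32.4528/8.7728 = 3.69925…
r ≈ ln(R0)/T = ln(8.7728)/3.69925… = 0.58705… → 0.587

0.587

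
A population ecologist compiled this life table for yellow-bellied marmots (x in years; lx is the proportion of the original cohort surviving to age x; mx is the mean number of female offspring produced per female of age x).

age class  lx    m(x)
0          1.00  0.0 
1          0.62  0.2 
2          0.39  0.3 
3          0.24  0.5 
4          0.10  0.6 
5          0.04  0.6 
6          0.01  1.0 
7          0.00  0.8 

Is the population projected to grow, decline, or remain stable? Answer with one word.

declining

R0 = Σ lx·mx = 0 + 0.124 + 0.117 + 0.12 + 0.06 + 0.024 + 0.01 + 0 = 0.455
R0 < 1, so the population is declining.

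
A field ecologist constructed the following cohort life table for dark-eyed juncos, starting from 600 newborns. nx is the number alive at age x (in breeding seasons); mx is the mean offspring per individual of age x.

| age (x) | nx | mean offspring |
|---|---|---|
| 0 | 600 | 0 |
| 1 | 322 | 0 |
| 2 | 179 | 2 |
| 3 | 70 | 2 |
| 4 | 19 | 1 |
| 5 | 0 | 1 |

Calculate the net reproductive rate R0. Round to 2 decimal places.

lx = nx/n0 = nx/600: 1, 0.53667…, 0.29833…, 0.11667…, 0.03167…, 0
lx·mx by age: 0, 0, 0.596667…, 0.233333…, 0.031667…, 0
R0 = Σ lx·mx = 0.861667… → 0.86

0.86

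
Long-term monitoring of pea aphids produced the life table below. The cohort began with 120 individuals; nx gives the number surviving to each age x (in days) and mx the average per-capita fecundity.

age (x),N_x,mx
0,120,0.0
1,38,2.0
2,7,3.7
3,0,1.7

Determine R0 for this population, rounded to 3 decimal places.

0.849

lx = nx/n0 = nx/120: 1, 0.31667…, 0.05833…, 0
lx·mx by age: 0, 0.633333…, 0.215833…, 0
R0 = Σ lx·mx = 0.849167… → 0.849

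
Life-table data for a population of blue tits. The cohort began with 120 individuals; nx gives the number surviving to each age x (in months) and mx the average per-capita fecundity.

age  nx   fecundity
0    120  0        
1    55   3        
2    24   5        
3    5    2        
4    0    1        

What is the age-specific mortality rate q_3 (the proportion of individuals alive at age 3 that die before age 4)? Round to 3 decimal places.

lx = nx/n0 = nx/120: 1, 0.45833…, 0.2, 0.04167…, 0
q_3 = (l_3 − l_4) / l_3 = (0.041667… − 0) / 0.041667…
     = 0.041667… / 0.041667… = 1 → 1.000

1.000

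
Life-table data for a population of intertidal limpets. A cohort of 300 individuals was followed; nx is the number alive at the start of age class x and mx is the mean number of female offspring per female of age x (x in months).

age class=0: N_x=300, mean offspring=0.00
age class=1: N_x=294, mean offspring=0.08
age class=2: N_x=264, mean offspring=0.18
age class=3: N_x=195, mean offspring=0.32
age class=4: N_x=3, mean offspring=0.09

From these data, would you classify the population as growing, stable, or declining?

declining

lx = nx/n0 = nx/300: 1, 0.98, 0.88, 0.65, 0.01
R0 = Σ lx·mx = 0 + 0.0784 + 0.1584 + 0.208 + 0.0009 = 0.4457
R0 < 1, so the population is declining.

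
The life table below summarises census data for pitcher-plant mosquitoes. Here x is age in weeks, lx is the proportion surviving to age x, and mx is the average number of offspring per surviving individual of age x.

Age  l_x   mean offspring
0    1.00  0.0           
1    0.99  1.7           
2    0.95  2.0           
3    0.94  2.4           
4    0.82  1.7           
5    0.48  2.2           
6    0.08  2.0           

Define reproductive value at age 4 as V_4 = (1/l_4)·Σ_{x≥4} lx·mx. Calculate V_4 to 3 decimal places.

3.183

lx·mx for x ≥ 4: 1.394, 1.056, 0.16 → sum = 2.61
V_4 = 2.61 / l_4 = 2.61 / 0.82 = 3.182927… → 3.183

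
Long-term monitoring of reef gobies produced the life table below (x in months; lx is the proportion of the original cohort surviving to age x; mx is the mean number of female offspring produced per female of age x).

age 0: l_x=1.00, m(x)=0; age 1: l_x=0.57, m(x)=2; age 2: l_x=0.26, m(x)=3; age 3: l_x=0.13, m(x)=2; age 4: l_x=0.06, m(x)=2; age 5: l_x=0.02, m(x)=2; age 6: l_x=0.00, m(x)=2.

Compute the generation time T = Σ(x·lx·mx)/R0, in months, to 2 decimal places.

1.78

lx·mx: 0, 1.14, 0.78, 0.26, 0.12, 0.04, 0 → R0 = 2.34
x·lx·mx: 0, 1.14, 1.56, 0.78, 0.48, 0.2, 0 → Σ = 4.16
T = 4.16 / 2.34 = 1.777778… → 1.78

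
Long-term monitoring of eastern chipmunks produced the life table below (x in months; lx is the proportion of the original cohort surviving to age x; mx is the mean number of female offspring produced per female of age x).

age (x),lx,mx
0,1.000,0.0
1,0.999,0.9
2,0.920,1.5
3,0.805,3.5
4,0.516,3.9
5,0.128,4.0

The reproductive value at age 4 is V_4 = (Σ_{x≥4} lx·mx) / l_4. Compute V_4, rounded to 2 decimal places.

lx·mx for x ≥ 4: 2.0124, 0.512 → sum = 2.5244
V_4 = 2.5244 / l_4 = 2.5244 / 0.516 = 4.892248… → 4.89

4.89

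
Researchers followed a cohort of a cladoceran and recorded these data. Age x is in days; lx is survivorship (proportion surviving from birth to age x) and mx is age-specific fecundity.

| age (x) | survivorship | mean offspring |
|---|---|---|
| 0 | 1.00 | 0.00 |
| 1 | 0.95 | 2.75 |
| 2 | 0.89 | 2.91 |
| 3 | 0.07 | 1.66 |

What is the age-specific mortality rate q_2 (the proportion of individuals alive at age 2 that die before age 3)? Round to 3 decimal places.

q_2 = (l_2 − l_3) / l_2 = (0.89 − 0.07) / 0.89
     = 0.82 / 0.89 = 0.921348… → 0.921

0.921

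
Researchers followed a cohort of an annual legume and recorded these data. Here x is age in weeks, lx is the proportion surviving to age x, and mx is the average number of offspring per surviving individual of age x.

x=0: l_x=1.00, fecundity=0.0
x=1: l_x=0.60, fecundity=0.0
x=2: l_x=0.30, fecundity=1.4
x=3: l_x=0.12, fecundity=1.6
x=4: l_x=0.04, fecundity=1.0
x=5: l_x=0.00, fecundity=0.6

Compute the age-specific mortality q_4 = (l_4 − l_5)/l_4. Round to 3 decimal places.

1.000

q_4 = (l_4 − l_5) / l_4 = (0.04 − 0) / 0.04
     = 0.04 / 0.04 = 1 → 1.000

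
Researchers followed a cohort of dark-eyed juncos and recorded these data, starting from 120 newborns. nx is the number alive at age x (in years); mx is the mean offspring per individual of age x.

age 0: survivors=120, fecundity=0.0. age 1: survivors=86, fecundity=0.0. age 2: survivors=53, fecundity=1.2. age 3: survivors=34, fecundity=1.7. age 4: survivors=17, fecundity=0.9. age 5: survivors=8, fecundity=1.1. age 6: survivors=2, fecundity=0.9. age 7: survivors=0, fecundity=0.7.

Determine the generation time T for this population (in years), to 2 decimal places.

2.83

lx = nx/n0 = nx/120: 1, 0.71667…, 0.44167…, 0.28333…, 0.14167…, 0.06667…, 0.01667…, 0
lx·mx: 0, 0, 0.53…, 0.481667…, 0.1275…, 0.073333…, 0.015…, 0 → R0 = 1.2275…
x·lx·mx: 0, 0, 1.06…, 1.445…, 0.51…, 0.366667…, 0.09…, 0 → Σ = 3.471667…
T = 3.471667… / 1.2275… = 2.828242… → 2.83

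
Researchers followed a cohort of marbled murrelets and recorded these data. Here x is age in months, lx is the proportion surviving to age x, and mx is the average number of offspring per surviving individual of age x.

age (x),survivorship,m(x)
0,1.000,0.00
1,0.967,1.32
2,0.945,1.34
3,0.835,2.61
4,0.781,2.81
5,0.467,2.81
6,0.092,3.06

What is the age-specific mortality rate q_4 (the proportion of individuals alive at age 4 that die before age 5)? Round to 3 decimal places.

q_4 = (l_4 − l_5) / l_4 = (0.781 − 0.467) / 0.781
     = 0.314 / 0.781 = 0.402049… → 0.402

0.402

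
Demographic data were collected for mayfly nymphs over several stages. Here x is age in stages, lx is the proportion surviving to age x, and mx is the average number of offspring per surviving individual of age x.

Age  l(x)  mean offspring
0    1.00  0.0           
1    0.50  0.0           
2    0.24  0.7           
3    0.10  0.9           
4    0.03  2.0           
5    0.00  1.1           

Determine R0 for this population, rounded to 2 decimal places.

0.32

lx·mx by age: 0, 0, 0.168, 0.09, 0.06, 0
R0 = Σ lx·mx = 0.318 → 0.32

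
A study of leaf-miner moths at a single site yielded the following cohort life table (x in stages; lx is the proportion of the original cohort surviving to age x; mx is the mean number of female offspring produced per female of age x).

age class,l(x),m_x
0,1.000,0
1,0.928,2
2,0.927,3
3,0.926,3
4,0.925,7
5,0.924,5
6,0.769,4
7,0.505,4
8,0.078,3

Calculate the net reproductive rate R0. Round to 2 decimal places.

lx·mx by age: 0, 1.856, 2.781, 2.778, 6.475, 4.62, 3.076, 2.02, 0.234
R0 = Σ lx·mx = 23.84 → 23.84

23.84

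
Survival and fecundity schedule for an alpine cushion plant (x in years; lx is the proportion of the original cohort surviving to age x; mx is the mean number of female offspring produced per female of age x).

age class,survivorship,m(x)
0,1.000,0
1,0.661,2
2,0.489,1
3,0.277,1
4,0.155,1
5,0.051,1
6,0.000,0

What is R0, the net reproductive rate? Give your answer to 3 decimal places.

lx·mx by age: 0, 1.322, 0.489, 0.277, 0.155, 0.051, 0
R0 = Σ lx·mx = 2.294 → 2.294

2.294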